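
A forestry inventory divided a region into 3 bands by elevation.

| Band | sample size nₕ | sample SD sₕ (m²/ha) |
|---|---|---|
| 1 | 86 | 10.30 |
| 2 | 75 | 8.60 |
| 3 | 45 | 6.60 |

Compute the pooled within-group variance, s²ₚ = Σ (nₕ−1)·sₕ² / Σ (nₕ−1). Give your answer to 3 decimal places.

Degrees of freedom: 85 + 74 + 44 = 203.
Σ(nₕ−1)sₕ² = 85·106.09 + 74·73.96 + 44·43.56 = 16407.33.
s²ₚ = 16407.33 / 203 = 80.82429... → 80.824.

80.824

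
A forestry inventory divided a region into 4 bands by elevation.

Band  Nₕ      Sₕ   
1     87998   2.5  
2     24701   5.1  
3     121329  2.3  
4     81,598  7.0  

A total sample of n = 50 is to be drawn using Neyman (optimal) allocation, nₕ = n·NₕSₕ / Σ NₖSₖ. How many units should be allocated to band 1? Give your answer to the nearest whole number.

Σ NₕSₕ = 87998·2.5 + 24701·5.1 + 121329·2.3 + 81598·7.0 = 1196212.8.
Share for 1: 219995/1196212.8 = 0.18391.
n_1 = 50 × 0.18391 = 9.195... → 9.

9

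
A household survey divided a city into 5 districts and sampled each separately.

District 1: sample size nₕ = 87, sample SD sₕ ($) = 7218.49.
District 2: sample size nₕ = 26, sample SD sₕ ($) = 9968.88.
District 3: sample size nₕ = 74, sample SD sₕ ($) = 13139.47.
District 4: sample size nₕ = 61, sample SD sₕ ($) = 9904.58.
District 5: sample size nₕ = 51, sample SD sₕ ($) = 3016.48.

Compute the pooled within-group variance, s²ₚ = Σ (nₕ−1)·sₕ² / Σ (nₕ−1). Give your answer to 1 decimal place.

88128454.3

Degrees of freedom: 86 + 25 + 73 + 60 + 50 = 294.
Σ(nₕ−1)sₕ² = 86·52106597.8801 + 25·99378568.4544 + 73·172645671.8809 + 60·98100704.9764 + 50·9099151.5904 = 25909765554.4583.
s²ₚ = 25909765554.4583 / 294 = 88128454.267... → 88128454.3.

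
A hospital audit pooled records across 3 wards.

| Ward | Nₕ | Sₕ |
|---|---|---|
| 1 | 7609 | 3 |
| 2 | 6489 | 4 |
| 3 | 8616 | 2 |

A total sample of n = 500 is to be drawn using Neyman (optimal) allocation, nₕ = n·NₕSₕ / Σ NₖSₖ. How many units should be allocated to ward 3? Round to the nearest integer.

131

1: NₕSₕ = 7609·3 = 22827
2: NₕSₕ = 6489·4 = 25956
3: NₕSₕ = 8616·2 = 17232
Σ NₕSₕ = 66015.
n_3 = 500·17232/66015 = 130.516... → 131.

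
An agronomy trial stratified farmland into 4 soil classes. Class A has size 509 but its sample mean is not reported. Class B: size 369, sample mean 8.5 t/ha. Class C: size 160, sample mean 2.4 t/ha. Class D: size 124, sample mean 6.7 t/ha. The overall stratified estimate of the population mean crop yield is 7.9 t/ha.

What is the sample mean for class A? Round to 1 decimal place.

Σ Nₕx̄ₕ = N·μ, so 509·x̄_A = 1162·7.9 − (369·8.5 + 160·2.4 + 124·6.7).
= 9179.8 − 4351.3 = 4828.5.
x̄_A = 4828.5 / 509 = 9.486... → 9.5.

9.5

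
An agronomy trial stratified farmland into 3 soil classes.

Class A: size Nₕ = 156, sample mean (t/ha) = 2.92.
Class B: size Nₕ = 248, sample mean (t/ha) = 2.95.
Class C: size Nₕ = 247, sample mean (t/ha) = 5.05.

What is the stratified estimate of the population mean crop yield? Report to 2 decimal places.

N = 156 + 248 + 247 = 651.
The stratified mean weights each stratum mean by its population share Nₕ/N.
Σ Nₕx̄ₕ = 156·2.92 + 248·2.95 + 247·5.05 = 455.52 + 731.6 + 1247.35 = 2434.47.
Divide by N: 2434.47 / 651 = 3.7396... → 3.74.

3.74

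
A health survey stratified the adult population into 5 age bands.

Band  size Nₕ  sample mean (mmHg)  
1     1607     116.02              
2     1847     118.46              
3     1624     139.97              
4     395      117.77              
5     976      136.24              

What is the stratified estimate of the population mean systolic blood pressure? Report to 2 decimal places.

125.92

x̄_st = (Σ Nₕx̄ₕ) / (Σ Nₕ) = (1607·116.02 + 1847·118.46 + 1624·139.97 + 395·117.77 + 976·136.24) / 6449
= 812040.43 / 6449 = 125.9173... → 125.92.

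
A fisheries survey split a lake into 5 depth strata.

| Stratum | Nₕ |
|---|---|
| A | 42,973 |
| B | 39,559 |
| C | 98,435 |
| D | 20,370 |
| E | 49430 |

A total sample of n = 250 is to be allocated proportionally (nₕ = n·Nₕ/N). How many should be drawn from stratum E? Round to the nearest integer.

49

N = 42973 + 39559 + 98435 + 20370 + 49430 = 250767.
n_E = 250·49430/250767 = 49.279... → 49.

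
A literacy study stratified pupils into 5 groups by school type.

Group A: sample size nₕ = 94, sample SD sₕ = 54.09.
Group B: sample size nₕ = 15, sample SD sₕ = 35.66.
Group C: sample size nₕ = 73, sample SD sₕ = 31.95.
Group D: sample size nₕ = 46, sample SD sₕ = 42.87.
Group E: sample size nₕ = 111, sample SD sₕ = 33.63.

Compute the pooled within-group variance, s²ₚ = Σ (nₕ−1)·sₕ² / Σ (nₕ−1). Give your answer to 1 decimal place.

A: (94−1)·54.09² = 93·2925.7281 = 272092.7133
B: (15−1)·35.66² = 14·1271.6356 = 17802.8984
C: (73−1)·31.95² = 72·1020.8025 = 73497.78
D: (46−1)·42.87² = 45·1837.8369 = 82702.6605
E: (111−1)·33.63² = 110·1130.9769 = 124407.459
Numerator = 570503.5112; denominator = Σ(nₕ−1) = 334.
s²ₚ = 570503.5112/334 = 1708.094... → 1708.1.

1708.1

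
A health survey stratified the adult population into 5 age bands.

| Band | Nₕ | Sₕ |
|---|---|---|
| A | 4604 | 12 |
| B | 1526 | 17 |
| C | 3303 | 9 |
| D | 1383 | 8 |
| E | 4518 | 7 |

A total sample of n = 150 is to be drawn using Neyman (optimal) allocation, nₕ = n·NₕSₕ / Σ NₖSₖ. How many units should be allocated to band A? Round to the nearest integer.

Σ NₕSₕ = 4604·12 + 1526·17 + 3303·9 + 1383·8 + 4518·7 = 153607.
Share for A: 55248/153607 = 0.35967.
n_A = 150 × 0.35967 = 53.951... → 54.

54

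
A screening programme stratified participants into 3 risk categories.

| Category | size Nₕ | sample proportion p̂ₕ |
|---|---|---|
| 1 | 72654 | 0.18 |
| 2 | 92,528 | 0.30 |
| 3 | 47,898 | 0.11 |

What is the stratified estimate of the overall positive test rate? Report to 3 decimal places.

0.216

N = 72654 + 92528 + 47898 = 213080.
Overall proportion = Σ (Nₕ/N)·p̂ₕ.
Σ Nₕp̂ₕ = 13077.72 + 27758.4 + 5268.78 = 46104.9.
46104.9 / 213080 = 0.21637... → 0.216.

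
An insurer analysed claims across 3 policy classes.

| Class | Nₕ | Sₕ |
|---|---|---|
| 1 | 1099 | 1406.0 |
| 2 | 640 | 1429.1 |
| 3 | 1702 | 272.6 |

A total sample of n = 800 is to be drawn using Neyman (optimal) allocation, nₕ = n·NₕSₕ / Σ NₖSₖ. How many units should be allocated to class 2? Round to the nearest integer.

Σ NₕSₕ = 1099·1406.0 + 640·1429.1 + 1702·272.6 = 2923783.2.
Share for 2: 914624/2923783.2 = 0.31282.
n_2 = 800 × 0.31282 = 250.258... → 250.

250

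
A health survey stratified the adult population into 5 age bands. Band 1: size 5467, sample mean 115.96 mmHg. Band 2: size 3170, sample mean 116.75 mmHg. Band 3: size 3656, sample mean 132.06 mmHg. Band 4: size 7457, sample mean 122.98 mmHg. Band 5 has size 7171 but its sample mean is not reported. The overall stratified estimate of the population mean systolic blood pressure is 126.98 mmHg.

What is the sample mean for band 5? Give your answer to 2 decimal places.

141.47

N = 5467 + 3170 + 3656 + 7457 + 7171 = 26921.
Overall total = μ·N = 126.98·26921 = 3418428.58.
Subtract the known strata: 5467·115.96 + 3170·116.75 + 3656·132.06 + 7457·122.98 = 2403924.04.
Remaining total for band 5: 3418428.58 − 2403924.04 = 1014504.54.
Divide by its size: 1014504.54 / 7171 = 141.4732... → 141.47.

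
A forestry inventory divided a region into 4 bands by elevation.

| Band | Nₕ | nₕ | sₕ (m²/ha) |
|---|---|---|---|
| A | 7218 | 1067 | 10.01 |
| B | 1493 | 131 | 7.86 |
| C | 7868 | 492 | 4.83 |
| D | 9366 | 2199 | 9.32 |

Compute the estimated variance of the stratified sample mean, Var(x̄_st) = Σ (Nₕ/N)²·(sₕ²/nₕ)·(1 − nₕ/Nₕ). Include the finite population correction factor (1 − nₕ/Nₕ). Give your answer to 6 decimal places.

0.015645

N = 25945; Wₕ = Nₕ/N.
band A: (7218/25945)²·10.01²/1067·(1 − 1067/7218) = 0.006193826
band B: (1493/25945)²·7.86²/131·(1 − 131/1493) = 0.001424634
band C: (7868/25945)²·4.83²/492·(1 − 492/7868) = 0.004087964
band D: (9366/25945)²·9.32²/2199·(1 − 2199/9366) = 0.003939044
Sum = 0.015645468 → 0.015645.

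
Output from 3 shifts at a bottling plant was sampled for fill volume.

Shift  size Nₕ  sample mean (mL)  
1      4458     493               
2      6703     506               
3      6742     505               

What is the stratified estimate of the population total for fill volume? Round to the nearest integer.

8994222

1: 4458·493 = 2197794
2: 6703·506 = 3391718
3: 6742·505 = 3404710
τ̂ = Σ Nₕx̄ₕ = 8994222.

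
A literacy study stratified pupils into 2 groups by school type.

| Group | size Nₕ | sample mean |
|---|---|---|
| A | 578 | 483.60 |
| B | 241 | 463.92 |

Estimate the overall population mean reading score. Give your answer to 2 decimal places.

N = 819; weights Wₕ = Nₕ/N = (0.7057, 0.2943).
x̄_st = Σ Wₕ·x̄ₕ = 0.7057·483.60 + 0.2943·463.92 ≈ 477.8089...
→ 477.81.

477.81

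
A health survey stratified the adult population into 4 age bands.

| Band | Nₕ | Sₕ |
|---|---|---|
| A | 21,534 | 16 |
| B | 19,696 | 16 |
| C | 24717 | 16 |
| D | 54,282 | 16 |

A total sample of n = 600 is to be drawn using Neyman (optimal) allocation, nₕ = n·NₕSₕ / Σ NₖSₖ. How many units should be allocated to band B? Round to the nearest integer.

Σ NₕSₕ = 21534·16 + 19696·16 + 24717·16 + 54282·16 = 1923664.
Share for B: 315136/1923664 = 0.16382.
n_B = 600 × 0.16382 = 98.292... → 98.

98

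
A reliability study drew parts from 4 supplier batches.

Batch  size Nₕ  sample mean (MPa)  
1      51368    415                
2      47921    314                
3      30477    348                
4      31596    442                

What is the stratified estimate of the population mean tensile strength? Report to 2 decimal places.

x̄_st = (Σ Nₕx̄ₕ) / (Σ Nₕ) = (51368·415 + 47921·314 + 30477·348 + 31596·442) / 161362
= 60936342 / 161362 = 377.6375... → 377.64.

377.64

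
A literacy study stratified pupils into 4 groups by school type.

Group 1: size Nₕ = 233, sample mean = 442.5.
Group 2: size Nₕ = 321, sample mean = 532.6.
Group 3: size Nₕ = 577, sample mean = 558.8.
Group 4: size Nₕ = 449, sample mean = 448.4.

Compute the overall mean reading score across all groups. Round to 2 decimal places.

N = 1580; weights Wₕ = Nₕ/N = (0.1475, 0.2032, 0.3652, 0.2842).
x̄_st = Σ Wₕ·x̄ₕ = 0.1475·442.5 + 0.2032·532.6 + 0.3652·558.8 + 0.2842·448.4 ≈ 504.9534...
→ 504.95.

504.95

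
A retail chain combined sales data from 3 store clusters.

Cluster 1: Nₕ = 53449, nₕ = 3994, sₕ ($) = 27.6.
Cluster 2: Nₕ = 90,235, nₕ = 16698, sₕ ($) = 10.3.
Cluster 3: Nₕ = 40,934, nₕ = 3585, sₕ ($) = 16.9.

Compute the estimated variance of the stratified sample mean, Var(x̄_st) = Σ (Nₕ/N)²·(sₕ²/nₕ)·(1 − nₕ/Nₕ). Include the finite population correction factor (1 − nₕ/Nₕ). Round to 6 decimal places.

0.019602

N = 184618; Wₕ = Nₕ/N.
cluster 1: (53449/184618)²·27.6²/3994·(1 − 3994/53449) = 0.014791486
cluster 2: (90235/184618)²·10.3²/16698·(1 − 16698/90235) = 0.001236923
cluster 3: (40934/184618)²·16.9²/3585·(1 − 3585/40934) = 0.003573546
Sum = 0.019601955 → 0.019602.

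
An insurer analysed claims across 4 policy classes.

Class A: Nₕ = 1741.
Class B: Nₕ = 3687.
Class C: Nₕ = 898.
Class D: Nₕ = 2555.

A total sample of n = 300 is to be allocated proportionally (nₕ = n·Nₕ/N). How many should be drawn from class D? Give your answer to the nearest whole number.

N = 1741 + 3687 + 898 + 2555 = 8881.
n_D = 300·2555/8881 = 86.308... → 86.

86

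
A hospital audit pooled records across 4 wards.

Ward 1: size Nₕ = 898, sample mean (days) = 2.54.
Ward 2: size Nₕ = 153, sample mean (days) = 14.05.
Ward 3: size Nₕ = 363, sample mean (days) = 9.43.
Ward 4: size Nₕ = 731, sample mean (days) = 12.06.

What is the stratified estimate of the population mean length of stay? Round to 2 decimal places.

7.77

N = 2145; weights Wₕ = Nₕ/N = (0.4186, 0.0713, 0.1692, 0.3408).
x̄_st = Σ Wₕ·x̄ₕ = 0.4186·2.54 + 0.0713·14.05 + 0.1692·9.43 + 0.3408·12.06 ≈ 7.7713...
→ 7.77.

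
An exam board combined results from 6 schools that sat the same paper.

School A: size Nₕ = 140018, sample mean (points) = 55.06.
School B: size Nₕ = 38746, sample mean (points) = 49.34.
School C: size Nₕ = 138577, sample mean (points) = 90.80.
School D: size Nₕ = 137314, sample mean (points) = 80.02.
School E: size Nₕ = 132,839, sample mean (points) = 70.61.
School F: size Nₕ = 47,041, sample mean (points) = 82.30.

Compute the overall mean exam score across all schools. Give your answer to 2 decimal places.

N = 634535; weights Wₕ = Nₕ/N = (0.2207, 0.0611, 0.2184, 0.2164, 0.2093, 0.0741).
x̄_st = Σ Wₕ·x̄ₕ = 0.2207·55.06 + 0.0611·49.34 + 0.2184·90.80 + 0.2164·80.02 + 0.2093·70.61 + 0.0741·82.30 ≈ 73.1922...
→ 73.19.

73.19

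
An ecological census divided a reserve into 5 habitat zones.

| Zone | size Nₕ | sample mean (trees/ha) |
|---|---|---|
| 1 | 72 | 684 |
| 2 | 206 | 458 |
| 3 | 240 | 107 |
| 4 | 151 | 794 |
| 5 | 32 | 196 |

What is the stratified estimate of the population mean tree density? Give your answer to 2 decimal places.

421.46

x̄_st = (Σ Nₕx̄ₕ) / (Σ Nₕ) = (72·684 + 206·458 + 240·107 + 151·794 + 32·196) / 701
= 295442 / 701 = 421.4579... → 421.46.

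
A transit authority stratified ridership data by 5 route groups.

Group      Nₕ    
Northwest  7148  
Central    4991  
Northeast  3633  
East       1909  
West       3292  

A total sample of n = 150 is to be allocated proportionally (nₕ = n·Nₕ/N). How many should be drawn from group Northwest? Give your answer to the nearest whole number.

N = 7148 + 4991 + 3633 + 1909 + 3292 = 20973.
n_Northwest = 150·7148/20973 = 51.123... → 51.

51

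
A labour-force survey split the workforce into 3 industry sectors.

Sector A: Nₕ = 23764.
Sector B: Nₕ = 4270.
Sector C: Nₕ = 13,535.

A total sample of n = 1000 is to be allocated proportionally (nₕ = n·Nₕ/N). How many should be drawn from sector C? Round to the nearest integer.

326

N = 23764 + 4270 + 13535 = 41569.
n_C = 1000·13535/41569 = 325.603... → 326.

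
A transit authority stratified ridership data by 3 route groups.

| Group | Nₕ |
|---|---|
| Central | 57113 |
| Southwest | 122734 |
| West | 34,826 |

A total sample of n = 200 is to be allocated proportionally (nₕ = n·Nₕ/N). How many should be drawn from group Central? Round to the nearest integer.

53

N = 57113 + 122734 + 34826 = 214673.
n_Central = 200·57113/214673 = 53.209... → 53.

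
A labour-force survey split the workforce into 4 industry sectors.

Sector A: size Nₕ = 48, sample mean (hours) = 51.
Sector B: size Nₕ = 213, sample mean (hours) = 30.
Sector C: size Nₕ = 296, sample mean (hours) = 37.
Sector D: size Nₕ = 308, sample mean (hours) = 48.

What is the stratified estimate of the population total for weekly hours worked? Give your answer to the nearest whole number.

34574

A: 48·51 = 2448
B: 213·30 = 6390
C: 296·37 = 10952
D: 308·48 = 14784
τ̂ = Σ Nₕx̄ₕ = 34574.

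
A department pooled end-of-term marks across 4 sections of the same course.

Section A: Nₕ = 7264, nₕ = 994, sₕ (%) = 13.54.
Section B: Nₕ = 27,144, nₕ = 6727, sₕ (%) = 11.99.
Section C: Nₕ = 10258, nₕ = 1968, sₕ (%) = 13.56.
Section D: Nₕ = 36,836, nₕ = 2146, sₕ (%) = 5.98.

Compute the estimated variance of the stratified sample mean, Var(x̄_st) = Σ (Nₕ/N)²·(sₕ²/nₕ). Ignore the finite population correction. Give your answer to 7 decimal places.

N = 81502. Term for each stratum: Wₕ²sₕ²/nₕ.
Var(x̄_st) = 0.0014650960 + 0.0023704353 + 0.0014800730 + 0.0034039333 = 0.0087195376 → 0.0087195.

0.0087195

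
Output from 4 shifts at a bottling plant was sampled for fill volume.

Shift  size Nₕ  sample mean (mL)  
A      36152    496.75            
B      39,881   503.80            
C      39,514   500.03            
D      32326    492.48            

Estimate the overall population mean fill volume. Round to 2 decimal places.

N = 147873; weights Wₕ = Nₕ/N = (0.2445, 0.2697, 0.2672, 0.2186).
x̄_st = Σ Wₕ·x̄ₕ = 0.2445·496.75 + 0.2697·503.80 + 0.2672·500.03 + 0.2186·492.48 ≈ 498.5944...
→ 498.59.

498.59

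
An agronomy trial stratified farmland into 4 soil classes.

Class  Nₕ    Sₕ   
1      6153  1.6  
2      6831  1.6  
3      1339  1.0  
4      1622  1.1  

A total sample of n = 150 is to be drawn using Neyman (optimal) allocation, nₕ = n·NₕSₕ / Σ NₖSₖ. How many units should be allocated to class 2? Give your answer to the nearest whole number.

Σ NₕSₕ = 6153·1.6 + 6831·1.6 + 1339·1.0 + 1622·1.1 = 23897.6.
Share for 2: 10929.6/23897.6 = 0.45735.
n_2 = 150 × 0.45735 = 68.603... → 69.

69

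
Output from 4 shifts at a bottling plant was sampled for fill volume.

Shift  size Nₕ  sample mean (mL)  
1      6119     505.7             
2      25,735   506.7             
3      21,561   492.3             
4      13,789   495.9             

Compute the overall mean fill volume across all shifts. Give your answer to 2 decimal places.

499.77

N = 67204; weights Wₕ = Nₕ/N = (0.0911, 0.3829, 0.3208, 0.2052).
x̄_st = Σ Wₕ·x̄ₕ = 0.0911·505.7 + 0.3829·506.7 + 0.3208·492.3 + 0.2052·495.9 ≈ 499.7731...
→ 499.77.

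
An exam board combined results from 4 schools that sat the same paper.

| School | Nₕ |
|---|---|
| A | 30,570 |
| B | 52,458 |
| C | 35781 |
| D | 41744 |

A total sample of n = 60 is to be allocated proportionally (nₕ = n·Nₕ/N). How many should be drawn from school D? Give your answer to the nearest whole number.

16

N = 30570 + 52458 + 35781 + 41744 = 160553.
n_D = 60·41744/160553 = 15.600... → 16.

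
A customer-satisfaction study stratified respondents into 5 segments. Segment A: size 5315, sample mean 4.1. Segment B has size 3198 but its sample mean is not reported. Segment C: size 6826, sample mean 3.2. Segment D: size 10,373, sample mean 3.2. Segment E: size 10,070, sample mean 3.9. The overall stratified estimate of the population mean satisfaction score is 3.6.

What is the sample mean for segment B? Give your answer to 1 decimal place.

N = 5315 + 3198 + 6826 + 10373 + 10070 = 35782.
Overall total = μ·N = 3.6·35782 = 128815.2.
Subtract the known strata: 5315·4.1 + 6826·3.2 + 10373·3.2 + 10070·3.9 = 116101.3.
Remaining total for segment B: 128815.2 − 116101.3 = 12713.9.
Divide by its size: 12713.9 / 3198 = 3.976... → 4.0.

4.0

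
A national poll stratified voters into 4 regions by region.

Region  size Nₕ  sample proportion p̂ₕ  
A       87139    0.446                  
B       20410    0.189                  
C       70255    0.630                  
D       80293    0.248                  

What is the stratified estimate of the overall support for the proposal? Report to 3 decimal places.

Wₕ = Nₕ/N with N = 258097: 0.3376, 0.0791, 0.2722, 0.3111.
p̂_st = 0.3376·0.446 + 0.0791·0.189 + 0.2722·0.630 + 0.3111·0.248 ≈ 0.41417... → 0.414.

0.414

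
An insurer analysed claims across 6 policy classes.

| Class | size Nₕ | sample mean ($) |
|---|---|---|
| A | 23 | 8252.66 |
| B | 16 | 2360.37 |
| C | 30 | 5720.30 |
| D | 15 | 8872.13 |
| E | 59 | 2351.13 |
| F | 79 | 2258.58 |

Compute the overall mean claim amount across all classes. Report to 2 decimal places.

3826.18

N = 23 + 16 + 30 + 15 + 59 + 79 = 222.
The stratified mean weights each stratum mean by its population share Nₕ/N.
Σ Nₕx̄ₕ = 23·8252.66 + 16·2360.37 + 30·5720.30 + 15·8872.13 + 59·2351.13 + 79·2258.58 = 189811.18 + 37765.92 + 171609 + 133081.95 + 138716.67 + 178427.82 = 849412.54.
Divide by N: 849412.54 / 222 = 3826.1826... → 3826.18.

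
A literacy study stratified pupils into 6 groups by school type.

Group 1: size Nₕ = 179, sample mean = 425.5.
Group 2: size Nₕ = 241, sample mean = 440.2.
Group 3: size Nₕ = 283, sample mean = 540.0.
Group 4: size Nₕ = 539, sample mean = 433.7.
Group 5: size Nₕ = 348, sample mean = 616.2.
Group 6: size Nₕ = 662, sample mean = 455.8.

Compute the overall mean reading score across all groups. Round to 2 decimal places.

x̄_st = (Σ Nₕx̄ₕ) / (Σ Nₕ) = (179·425.5 + 241·440.2 + 283·540.0 + 539·433.7 + 348·616.2 + 662·455.8) / 2252
= 1085014.2 / 2252 = 481.8003... → 481.80.

481.80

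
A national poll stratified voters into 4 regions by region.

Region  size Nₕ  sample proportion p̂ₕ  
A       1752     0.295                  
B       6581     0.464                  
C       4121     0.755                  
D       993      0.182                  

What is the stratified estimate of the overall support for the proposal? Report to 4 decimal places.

N = 1752 + 6581 + 4121 + 993 = 13447.
Overall proportion = Σ (Nₕ/N)·p̂ₕ.
Σ Nₕp̂ₕ = 516.84 + 3053.584 + 3111.355 + 180.726 = 6862.505.
6862.505 / 13447 = 0.510337... → 0.5103.

0.5103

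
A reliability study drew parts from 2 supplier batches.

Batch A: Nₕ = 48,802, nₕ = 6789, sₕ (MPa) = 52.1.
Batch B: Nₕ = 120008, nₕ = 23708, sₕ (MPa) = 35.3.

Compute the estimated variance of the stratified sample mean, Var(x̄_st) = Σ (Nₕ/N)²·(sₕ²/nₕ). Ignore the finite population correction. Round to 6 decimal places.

N = 168810; Wₕ = Nₕ/N.
batch A: (48802/168810)²·52.1²/6789 = 0.033415544
batch B: (120008/168810)²·35.3²/23708 = 0.026563087
Sum = 0.059978632 → 0.059979.

0.059979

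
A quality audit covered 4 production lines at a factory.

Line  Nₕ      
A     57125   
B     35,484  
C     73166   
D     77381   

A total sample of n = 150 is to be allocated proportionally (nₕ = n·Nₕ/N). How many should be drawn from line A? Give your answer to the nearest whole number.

Share of line A = 57125/243156 = 0.23493.
Allocate 150 × 0.23493 = 35.240... → 35.

35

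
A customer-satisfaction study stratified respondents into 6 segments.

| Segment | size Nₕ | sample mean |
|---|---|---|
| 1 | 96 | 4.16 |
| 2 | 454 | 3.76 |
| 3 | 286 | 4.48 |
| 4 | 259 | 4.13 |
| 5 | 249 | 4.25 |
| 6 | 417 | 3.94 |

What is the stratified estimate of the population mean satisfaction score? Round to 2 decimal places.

4.07

x̄_st = (Σ Nₕx̄ₕ) / (Σ Nₕ) = (96·4.16 + 454·3.76 + 286·4.48 + 259·4.13 + 249·4.25 + 417·3.94) / 1761
= 7158.58 / 1761 = 4.0651... → 4.07.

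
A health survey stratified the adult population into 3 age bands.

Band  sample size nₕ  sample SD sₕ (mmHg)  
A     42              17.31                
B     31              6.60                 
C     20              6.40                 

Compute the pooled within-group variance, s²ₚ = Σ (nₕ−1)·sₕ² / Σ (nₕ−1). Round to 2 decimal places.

159.67

Degrees of freedom: 41 + 30 + 19 = 90.
Σ(nₕ−1)sₕ² = 41·299.6361 + 30·43.56 + 19·40.96 = 14370.1201.
s²ₚ = 14370.1201 / 90 = 159.6680... → 159.67.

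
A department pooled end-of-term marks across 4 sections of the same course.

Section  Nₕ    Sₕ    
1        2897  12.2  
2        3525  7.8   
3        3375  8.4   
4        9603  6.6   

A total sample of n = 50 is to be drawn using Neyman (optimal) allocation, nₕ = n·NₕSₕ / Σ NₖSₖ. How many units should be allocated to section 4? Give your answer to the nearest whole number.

Σ NₕSₕ = 2897·12.2 + 3525·7.8 + 3375·8.4 + 9603·6.6 = 154568.2.
Share for 4: 63379.8/154568.2 = 0.41004.
n_4 = 50 × 0.41004 = 20.502... → 21.

21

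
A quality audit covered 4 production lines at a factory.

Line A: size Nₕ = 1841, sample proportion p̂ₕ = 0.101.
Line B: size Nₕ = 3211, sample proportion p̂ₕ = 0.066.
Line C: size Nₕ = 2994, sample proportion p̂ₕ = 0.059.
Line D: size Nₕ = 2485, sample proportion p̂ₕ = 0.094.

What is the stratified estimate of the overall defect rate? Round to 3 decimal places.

0.077

Wₕ = Nₕ/N with N = 10531: 0.1748, 0.3049, 0.2843, 0.2360.
p̂_st = 0.1748·0.101 + 0.3049·0.066 + 0.2843·0.059 + 0.2360·0.094 ≈ 0.07674... → 0.077.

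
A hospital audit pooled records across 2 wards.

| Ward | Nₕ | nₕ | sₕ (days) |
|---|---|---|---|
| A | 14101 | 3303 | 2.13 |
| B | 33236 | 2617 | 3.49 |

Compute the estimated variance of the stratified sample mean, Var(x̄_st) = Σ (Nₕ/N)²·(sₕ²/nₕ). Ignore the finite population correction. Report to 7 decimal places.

0.0024163

N = 47337. Term for each stratum: Wₕ²sₕ²/nₕ.
Var(x̄_st) = 0.0001218846 + 0.0022943685 = 0.0024162531 → 0.0024163.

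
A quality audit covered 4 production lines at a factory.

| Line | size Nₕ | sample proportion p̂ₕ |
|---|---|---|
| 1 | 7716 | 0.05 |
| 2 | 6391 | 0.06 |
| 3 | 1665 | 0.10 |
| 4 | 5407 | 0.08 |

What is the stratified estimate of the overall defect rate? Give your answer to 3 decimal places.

Wₕ = Nₕ/N with N = 21179: 0.3643, 0.3018, 0.0786, 0.2553.
p̂_st = 0.3643·0.05 + 0.3018·0.06 + 0.0786·0.10 + 0.2553·0.08 ≈ 0.06461... → 0.065.

0.065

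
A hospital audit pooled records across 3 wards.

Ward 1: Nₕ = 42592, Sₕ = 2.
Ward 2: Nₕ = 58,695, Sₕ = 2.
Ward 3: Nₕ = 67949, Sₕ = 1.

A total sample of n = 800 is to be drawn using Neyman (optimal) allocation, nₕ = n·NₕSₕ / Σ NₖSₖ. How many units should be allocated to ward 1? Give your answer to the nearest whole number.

1: NₕSₕ = 42592·2 = 85184
2: NₕSₕ = 58695·2 = 117390
3: NₕSₕ = 67949·1 = 67949
Σ NₕSₕ = 270523.
n_1 = 800·85184/270523 = 251.909... → 252.

252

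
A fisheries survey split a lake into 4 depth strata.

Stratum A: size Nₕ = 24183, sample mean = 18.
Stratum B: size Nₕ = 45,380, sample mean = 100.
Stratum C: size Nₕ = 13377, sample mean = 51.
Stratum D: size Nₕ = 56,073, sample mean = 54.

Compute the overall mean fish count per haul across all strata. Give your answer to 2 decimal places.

x̄_st = (Σ Nₕx̄ₕ) / (Σ Nₕ) = (24183·18 + 45380·100 + 13377·51 + 56073·54) / 139013
= 8683463 / 139013 = 62.4651... → 62.47.

62.47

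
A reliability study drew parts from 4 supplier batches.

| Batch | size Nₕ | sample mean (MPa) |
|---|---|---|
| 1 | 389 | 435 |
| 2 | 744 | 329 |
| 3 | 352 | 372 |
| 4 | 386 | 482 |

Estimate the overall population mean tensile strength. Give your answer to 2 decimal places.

N = 1871; weights Wₕ = Nₕ/N = (0.2079, 0.3976, 0.1881, 0.2063).
x̄_st = Σ Wₕ·x̄ₕ = 0.2079·435 + 0.3976·329 + 0.1881·372 + 0.2063·482 ≈ 390.6932...
→ 390.69.

390.69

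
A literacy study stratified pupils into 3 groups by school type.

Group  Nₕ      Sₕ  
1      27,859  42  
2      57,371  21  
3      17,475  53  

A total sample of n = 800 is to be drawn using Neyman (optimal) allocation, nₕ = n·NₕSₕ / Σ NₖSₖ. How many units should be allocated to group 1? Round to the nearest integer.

1: NₕSₕ = 27859·42 = 1170078
2: NₕSₕ = 57371·21 = 1204791
3: NₕSₕ = 17475·53 = 926175
Σ NₕSₕ = 3301044.
n_1 = 800·1170078/3301044 = 283.566... → 284.

284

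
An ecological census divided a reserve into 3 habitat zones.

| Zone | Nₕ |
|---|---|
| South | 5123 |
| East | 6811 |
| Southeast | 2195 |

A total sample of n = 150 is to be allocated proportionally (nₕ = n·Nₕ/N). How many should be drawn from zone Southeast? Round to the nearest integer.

N = 5123 + 6811 + 2195 = 14129.
n_Southeast = 150·2195/14129 = 23.303... → 23.

23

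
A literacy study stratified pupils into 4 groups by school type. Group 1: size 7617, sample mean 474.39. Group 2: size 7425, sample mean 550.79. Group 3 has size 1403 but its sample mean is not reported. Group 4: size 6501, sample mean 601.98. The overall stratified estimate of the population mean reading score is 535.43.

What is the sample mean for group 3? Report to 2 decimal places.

Σ Nₕx̄ₕ = N·μ, so 1403·x̄_3 = 22946·535.43 − (7617·474.39 + 7425·550.79 + 6501·601.98).
= 12285976.78 − 11616516.36 = 669460.42.
x̄_3 = 669460.42 / 1403 = 477.1635... → 477.16.

477.16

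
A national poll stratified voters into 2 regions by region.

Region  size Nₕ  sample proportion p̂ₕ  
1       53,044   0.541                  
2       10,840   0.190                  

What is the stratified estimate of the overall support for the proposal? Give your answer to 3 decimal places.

Wₕ = Nₕ/N with N = 63884: 0.8303, 0.1697.
p̂_st = 0.8303·0.541 + 0.1697·0.190 ≈ 0.48144... → 0.481.

0.481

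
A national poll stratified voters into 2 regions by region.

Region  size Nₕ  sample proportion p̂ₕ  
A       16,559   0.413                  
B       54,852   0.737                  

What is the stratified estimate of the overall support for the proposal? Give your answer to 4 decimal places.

0.6619

N = 16559 + 54852 = 71411.
Overall proportion = Σ (Nₕ/N)·p̂ₕ.
Σ Nₕp̂ₕ = 6838.867 + 40425.924 = 47264.791.
47264.791 / 71411 = 0.661870... → 0.6619.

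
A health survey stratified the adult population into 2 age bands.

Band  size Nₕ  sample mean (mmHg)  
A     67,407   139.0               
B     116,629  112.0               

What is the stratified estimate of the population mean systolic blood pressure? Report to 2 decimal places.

121.89

N = 67407 + 116629 = 184036.
The stratified mean weights each stratum mean by its population share Nₕ/N.
Σ Nₕx̄ₕ = 67407·139.0 + 116629·112.0 = 9369573 + 13062448 = 22432021.
Divide by N: 22432021 / 184036 = 121.8893... → 121.89.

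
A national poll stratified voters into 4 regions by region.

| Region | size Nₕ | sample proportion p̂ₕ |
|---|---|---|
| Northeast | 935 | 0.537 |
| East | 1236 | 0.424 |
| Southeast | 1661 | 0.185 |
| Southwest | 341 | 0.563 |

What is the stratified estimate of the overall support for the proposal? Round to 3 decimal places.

0.366

N = 935 + 1236 + 1661 + 341 = 4173.
Overall proportion = Σ (Nₕ/N)·p̂ₕ.
Σ Nₕp̂ₕ = 502.095 + 524.064 + 307.285 + 191.983 = 1525.427.
1525.427 / 4173 = 0.36555... → 0.366.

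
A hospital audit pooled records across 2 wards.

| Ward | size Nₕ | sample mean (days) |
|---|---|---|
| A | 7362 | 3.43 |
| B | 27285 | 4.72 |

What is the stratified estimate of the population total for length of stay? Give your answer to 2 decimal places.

Estimate total by summing Nₕ·x̄ₕ over strata.
7362·3.43 + 27285·4.72 = 25251.66 + 128785.2 = 154036.86.

154036.86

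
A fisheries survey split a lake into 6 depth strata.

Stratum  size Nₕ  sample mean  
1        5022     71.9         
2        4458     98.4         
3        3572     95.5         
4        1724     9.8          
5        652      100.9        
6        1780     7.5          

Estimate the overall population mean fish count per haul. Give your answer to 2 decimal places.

71.88

N = 17208; weights Wₕ = Nₕ/N = (0.2918, 0.2591, 0.2076, 0.1002, 0.0379, 0.1034).
x̄_st = Σ Wₕ·x̄ₕ = 0.2918·71.9 + 0.2591·98.4 + 0.2076·95.5 + 0.1002·9.8 + 0.0379·100.9 + 0.1034·7.5 ≈ 71.8798...
→ 71.88.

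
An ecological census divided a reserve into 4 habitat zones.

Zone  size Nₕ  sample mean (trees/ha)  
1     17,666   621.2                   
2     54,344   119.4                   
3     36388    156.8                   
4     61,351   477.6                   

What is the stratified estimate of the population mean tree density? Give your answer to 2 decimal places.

309.10

N = 169749; weights Wₕ = Nₕ/N = (0.1041, 0.3201, 0.2144, 0.3614).
x̄_st = Σ Wₕ·x̄ₕ = 0.1041·621.2 + 0.3201·119.4 + 0.2144·156.8 + 0.3614·477.6 ≈ 309.1015...
→ 309.10.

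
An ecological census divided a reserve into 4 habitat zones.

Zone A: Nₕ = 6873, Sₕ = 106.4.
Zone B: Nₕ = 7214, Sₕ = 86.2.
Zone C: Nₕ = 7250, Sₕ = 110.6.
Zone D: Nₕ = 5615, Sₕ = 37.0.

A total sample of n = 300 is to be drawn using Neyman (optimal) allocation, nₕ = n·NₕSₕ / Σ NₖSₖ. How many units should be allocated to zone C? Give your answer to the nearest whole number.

A: NₕSₕ = 6873·106.4 = 731287.2
B: NₕSₕ = 7214·86.2 = 621846.8
C: NₕSₕ = 7250·110.6 = 801850
D: NₕSₕ = 5615·37.0 = 207755
Σ NₕSₕ = 2362739.
n_C = 300·801850/2362739 = 101.812... → 102.

102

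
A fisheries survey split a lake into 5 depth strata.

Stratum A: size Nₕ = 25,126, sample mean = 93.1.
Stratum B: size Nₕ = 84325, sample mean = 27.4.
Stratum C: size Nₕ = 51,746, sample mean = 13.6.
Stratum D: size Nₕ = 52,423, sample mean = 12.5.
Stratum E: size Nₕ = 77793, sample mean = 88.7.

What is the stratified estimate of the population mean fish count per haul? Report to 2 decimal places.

N = 291413; weights Wₕ = Nₕ/N = (0.0862, 0.2894, 0.1776, 0.1799, 0.2670).
x̄_st = Σ Wₕ·x̄ₕ = 0.0862·93.1 + 0.2894·27.4 + 0.1776·13.6 + 0.1799·12.5 + 0.2670·88.7 ≈ 44.2980...
→ 44.30.

44.30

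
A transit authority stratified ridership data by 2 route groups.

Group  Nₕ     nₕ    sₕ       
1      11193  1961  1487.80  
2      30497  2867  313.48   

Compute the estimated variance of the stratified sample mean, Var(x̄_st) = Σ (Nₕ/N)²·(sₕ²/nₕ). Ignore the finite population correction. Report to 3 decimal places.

99.707

N = 41690. Term for each stratum: Wₕ²sₕ²/nₕ.
Var(x̄_st) = 81.365581 + 18.341820 = 99.707402 → 99.707.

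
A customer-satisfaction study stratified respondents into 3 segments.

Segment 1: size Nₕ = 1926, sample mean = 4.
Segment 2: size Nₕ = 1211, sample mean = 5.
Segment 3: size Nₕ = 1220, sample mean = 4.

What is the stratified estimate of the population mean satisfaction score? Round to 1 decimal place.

4.3

x̄_st = (Σ Nₕx̄ₕ) / (Σ Nₕ) = (1926·4 + 1211·5 + 1220·4) / 4357
= 18639 / 4357 = 4.278... → 4.3.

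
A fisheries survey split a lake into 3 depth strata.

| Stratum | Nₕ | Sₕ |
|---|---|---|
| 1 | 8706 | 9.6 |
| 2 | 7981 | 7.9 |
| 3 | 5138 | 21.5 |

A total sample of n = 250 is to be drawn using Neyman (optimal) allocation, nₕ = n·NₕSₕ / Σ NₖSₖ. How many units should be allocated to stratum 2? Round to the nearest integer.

61

1: NₕSₕ = 8706·9.6 = 83577.6
2: NₕSₕ = 7981·7.9 = 63049.9
3: NₕSₕ = 5138·21.5 = 110467
Σ NₕSₕ = 257094.5.
n_2 = 250·63049.9/257094.5 = 61.310... → 61.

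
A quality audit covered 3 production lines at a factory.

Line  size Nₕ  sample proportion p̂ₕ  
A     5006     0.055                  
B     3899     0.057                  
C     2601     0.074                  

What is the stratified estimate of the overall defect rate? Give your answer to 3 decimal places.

0.060

N = 5006 + 3899 + 2601 = 11506.
Overall proportion = Σ (Nₕ/N)·p̂ₕ.
Σ Nₕp̂ₕ = 275.33 + 222.243 + 192.474 = 690.047.
690.047 / 11506 = 0.05997... → 0.060.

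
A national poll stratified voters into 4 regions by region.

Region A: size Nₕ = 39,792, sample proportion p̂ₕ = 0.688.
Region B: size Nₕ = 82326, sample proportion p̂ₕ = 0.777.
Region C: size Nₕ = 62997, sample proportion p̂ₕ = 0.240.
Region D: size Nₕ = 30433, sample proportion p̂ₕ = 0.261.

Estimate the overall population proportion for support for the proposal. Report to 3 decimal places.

N = 39792 + 82326 + 62997 + 30433 = 215548.
Overall proportion = Σ (Nₕ/N)·p̂ₕ.
Σ Nₕp̂ₕ = 27376.896 + 63967.302 + 15119.28 + 7943.013 = 114406.491.
114406.491 / 215548 = 0.53077... → 0.531.

0.531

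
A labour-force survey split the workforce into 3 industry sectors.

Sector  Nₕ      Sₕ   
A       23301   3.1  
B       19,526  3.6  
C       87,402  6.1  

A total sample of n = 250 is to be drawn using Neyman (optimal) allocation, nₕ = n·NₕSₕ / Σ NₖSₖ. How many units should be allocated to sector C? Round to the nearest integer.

197

A: NₕSₕ = 23301·3.1 = 72233.1
B: NₕSₕ = 19526·3.6 = 70293.6
C: NₕSₕ = 87402·6.1 = 533152.2
Σ NₕSₕ = 675678.9.
n_C = 250·533152.2/675678.9 = 197.265... → 197.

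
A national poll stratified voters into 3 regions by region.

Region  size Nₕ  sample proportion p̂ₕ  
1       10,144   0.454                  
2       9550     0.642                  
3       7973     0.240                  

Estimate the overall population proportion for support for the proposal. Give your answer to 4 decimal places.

0.4572

N = 10144 + 9550 + 7973 = 27667.
Overall proportion = Σ (Nₕ/N)·p̂ₕ.
Σ Nₕp̂ₕ = 4605.376 + 6131.1 + 1913.52 = 12649.996.
12649.996 / 27667 = 0.457223... → 0.4572.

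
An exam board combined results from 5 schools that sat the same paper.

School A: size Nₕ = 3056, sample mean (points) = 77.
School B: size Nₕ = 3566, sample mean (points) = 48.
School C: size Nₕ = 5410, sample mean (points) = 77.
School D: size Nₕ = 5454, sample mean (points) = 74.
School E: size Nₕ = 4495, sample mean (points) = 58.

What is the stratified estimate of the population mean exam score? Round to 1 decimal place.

x̄_st = (Σ Nₕx̄ₕ) / (Σ Nₕ) = (3056·77 + 3566·48 + 5410·77 + 5454·74 + 4495·58) / 21981
= 1487356 / 21981 = 67.666... → 67.7.

67.7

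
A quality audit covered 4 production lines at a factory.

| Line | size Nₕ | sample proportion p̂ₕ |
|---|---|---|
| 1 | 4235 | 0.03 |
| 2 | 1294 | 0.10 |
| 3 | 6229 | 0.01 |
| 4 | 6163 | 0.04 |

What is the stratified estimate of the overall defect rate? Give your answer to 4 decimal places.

Wₕ = Nₕ/N with N = 17921: 0.2363, 0.0722, 0.3476, 0.3439.
p̂_st = 0.2363·0.03 + 0.0722·0.10 + 0.3476·0.01 + 0.3439·0.04 ≈ 0.031542... → 0.0315.

0.0315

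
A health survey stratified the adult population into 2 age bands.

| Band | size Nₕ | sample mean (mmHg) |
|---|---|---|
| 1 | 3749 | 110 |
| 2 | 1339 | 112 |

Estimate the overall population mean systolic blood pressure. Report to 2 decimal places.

110.53

N = 3749 + 1339 = 5088.
Overall mean = Σ (Nₕ/N)·x̄ₕ — weight by population share, not a simple average.
Σ Nₕx̄ₕ = 3749·110 + 1339·112 = 412390 + 149968 = 562358.
Divide by N: 562358 / 5088 = 110.5263... → 110.53.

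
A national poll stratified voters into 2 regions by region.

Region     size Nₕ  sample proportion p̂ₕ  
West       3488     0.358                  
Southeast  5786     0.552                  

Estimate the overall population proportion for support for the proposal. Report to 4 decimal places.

Wₕ = Nₕ/N with N = 9274: 0.3761, 0.6239.
p̂_st = 0.3761·0.358 + 0.6239·0.552 ≈ 0.479036... → 0.4790.

0.4790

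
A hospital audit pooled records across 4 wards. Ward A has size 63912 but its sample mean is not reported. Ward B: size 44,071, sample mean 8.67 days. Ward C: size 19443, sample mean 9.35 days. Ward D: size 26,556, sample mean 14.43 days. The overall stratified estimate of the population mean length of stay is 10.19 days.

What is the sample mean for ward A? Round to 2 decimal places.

9.73

Σ Nₕx̄ₕ = N·μ, so 63912·x̄_A = 153982·10.19 − (44071·8.67 + 19443·9.35 + 26556·14.43).
= 1569076.58 − 947090.7 = 621985.88.
x̄_A = 621985.88 / 63912 = 9.7319... → 9.73.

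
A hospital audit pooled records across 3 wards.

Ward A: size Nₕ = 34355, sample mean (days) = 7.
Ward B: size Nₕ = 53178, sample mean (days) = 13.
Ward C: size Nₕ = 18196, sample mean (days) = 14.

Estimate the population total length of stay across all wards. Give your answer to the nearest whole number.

A: 34355·7 = 240485
B: 53178·13 = 691314
C: 18196·14 = 254744
τ̂ = Σ Nₕx̄ₕ = 1186543.

1186543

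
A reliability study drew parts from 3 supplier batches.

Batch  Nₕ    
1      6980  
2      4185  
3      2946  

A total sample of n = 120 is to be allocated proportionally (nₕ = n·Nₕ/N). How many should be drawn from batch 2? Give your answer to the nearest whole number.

36

Share of batch 2 = 4185/14111 = 0.29658.
Allocate 120 × 0.29658 = 35.589... → 36.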